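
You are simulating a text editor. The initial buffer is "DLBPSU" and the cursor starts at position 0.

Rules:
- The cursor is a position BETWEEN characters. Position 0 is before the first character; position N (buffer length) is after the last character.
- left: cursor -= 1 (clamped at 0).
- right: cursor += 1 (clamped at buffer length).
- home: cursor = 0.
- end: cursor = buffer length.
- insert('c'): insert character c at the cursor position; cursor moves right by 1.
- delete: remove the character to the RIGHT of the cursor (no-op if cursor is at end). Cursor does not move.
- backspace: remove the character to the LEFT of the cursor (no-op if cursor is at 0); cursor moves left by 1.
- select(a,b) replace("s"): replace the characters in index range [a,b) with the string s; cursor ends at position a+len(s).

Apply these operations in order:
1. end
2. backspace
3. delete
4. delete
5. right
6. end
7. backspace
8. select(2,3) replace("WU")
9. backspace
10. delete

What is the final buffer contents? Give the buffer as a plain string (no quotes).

Answer: DLW

Derivation:
After op 1 (end): buf='DLBPSU' cursor=6
After op 2 (backspace): buf='DLBPS' cursor=5
After op 3 (delete): buf='DLBPS' cursor=5
After op 4 (delete): buf='DLBPS' cursor=5
After op 5 (right): buf='DLBPS' cursor=5
After op 6 (end): buf='DLBPS' cursor=5
After op 7 (backspace): buf='DLBP' cursor=4
After op 8 (select(2,3) replace("WU")): buf='DLWUP' cursor=4
After op 9 (backspace): buf='DLWP' cursor=3
After op 10 (delete): buf='DLW' cursor=3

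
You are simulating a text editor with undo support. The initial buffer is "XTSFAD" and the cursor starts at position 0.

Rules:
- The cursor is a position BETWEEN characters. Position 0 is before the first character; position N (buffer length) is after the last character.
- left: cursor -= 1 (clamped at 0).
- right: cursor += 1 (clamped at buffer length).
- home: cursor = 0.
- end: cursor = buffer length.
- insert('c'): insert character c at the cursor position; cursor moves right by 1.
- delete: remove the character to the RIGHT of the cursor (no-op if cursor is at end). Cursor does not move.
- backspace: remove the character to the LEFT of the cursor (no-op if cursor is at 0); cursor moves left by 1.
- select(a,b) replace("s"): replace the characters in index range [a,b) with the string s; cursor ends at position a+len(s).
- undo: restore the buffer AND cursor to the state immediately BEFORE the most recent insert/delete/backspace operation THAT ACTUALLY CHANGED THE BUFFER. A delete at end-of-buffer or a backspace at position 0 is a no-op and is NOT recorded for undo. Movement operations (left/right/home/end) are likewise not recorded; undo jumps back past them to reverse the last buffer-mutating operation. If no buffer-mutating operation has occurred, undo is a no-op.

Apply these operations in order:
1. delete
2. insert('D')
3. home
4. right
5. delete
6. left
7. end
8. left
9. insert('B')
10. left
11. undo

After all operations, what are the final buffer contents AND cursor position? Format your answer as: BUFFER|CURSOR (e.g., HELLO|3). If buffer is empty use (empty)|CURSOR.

Answer: DSFAD|4

Derivation:
After op 1 (delete): buf='TSFAD' cursor=0
After op 2 (insert('D')): buf='DTSFAD' cursor=1
After op 3 (home): buf='DTSFAD' cursor=0
After op 4 (right): buf='DTSFAD' cursor=1
After op 5 (delete): buf='DSFAD' cursor=1
After op 6 (left): buf='DSFAD' cursor=0
After op 7 (end): buf='DSFAD' cursor=5
After op 8 (left): buf='DSFAD' cursor=4
After op 9 (insert('B')): buf='DSFABD' cursor=5
After op 10 (left): buf='DSFABD' cursor=4
After op 11 (undo): buf='DSFAD' cursor=4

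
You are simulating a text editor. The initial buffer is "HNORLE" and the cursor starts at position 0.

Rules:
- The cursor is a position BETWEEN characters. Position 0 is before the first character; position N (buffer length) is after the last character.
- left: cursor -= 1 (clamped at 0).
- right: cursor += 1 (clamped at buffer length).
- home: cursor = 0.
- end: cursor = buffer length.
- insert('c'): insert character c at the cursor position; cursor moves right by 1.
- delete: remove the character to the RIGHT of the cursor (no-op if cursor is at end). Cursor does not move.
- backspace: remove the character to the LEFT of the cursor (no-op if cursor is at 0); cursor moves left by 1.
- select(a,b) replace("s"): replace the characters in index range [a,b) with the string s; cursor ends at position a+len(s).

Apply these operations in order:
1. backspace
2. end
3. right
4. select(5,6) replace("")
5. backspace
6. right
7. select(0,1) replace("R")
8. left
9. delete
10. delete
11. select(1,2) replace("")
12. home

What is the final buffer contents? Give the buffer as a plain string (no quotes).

After op 1 (backspace): buf='HNORLE' cursor=0
After op 2 (end): buf='HNORLE' cursor=6
After op 3 (right): buf='HNORLE' cursor=6
After op 4 (select(5,6) replace("")): buf='HNORL' cursor=5
After op 5 (backspace): buf='HNOR' cursor=4
After op 6 (right): buf='HNOR' cursor=4
After op 7 (select(0,1) replace("R")): buf='RNOR' cursor=1
After op 8 (left): buf='RNOR' cursor=0
After op 9 (delete): buf='NOR' cursor=0
After op 10 (delete): buf='OR' cursor=0
After op 11 (select(1,2) replace("")): buf='O' cursor=1
After op 12 (home): buf='O' cursor=0

Answer: O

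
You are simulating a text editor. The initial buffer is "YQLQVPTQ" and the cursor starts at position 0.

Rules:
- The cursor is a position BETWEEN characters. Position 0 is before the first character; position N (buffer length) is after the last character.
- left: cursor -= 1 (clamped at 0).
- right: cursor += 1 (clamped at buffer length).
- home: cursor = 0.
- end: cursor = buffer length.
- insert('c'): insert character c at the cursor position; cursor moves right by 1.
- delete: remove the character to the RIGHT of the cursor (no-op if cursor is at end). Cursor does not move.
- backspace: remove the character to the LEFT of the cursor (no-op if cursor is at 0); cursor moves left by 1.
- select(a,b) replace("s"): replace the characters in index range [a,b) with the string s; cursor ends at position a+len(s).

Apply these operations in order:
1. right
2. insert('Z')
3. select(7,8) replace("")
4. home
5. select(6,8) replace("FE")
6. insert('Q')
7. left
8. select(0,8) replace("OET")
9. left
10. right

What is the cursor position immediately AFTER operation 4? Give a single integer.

Answer: 0

Derivation:
After op 1 (right): buf='YQLQVPTQ' cursor=1
After op 2 (insert('Z')): buf='YZQLQVPTQ' cursor=2
After op 3 (select(7,8) replace("")): buf='YZQLQVPQ' cursor=7
After op 4 (home): buf='YZQLQVPQ' cursor=0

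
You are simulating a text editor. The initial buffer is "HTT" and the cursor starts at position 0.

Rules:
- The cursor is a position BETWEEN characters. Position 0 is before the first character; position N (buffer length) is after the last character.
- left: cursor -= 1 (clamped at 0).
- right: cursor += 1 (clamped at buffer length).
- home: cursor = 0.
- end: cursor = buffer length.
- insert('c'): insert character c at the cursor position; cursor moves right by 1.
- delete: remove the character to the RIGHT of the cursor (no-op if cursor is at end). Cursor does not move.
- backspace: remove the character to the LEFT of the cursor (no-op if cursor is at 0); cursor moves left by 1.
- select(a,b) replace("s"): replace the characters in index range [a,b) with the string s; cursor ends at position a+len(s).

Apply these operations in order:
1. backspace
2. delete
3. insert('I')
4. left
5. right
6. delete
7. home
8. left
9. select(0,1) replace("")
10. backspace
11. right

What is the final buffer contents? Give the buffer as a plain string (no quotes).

Answer: T

Derivation:
After op 1 (backspace): buf='HTT' cursor=0
After op 2 (delete): buf='TT' cursor=0
After op 3 (insert('I')): buf='ITT' cursor=1
After op 4 (left): buf='ITT' cursor=0
After op 5 (right): buf='ITT' cursor=1
After op 6 (delete): buf='IT' cursor=1
After op 7 (home): buf='IT' cursor=0
After op 8 (left): buf='IT' cursor=0
After op 9 (select(0,1) replace("")): buf='T' cursor=0
After op 10 (backspace): buf='T' cursor=0
After op 11 (right): buf='T' cursor=1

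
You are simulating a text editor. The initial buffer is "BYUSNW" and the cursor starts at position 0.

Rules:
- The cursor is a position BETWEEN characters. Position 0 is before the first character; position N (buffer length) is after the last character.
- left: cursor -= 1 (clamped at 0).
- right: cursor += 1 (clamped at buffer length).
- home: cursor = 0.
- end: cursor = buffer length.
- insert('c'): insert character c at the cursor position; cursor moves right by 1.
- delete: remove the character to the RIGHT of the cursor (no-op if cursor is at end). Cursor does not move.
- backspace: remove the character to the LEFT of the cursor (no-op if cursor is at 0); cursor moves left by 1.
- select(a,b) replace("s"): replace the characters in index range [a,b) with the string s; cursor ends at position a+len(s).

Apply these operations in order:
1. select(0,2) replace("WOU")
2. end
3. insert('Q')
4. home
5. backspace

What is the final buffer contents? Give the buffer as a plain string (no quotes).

Answer: WOUUSNWQ

Derivation:
After op 1 (select(0,2) replace("WOU")): buf='WOUUSNW' cursor=3
After op 2 (end): buf='WOUUSNW' cursor=7
After op 3 (insert('Q')): buf='WOUUSNWQ' cursor=8
After op 4 (home): buf='WOUUSNWQ' cursor=0
After op 5 (backspace): buf='WOUUSNWQ' cursor=0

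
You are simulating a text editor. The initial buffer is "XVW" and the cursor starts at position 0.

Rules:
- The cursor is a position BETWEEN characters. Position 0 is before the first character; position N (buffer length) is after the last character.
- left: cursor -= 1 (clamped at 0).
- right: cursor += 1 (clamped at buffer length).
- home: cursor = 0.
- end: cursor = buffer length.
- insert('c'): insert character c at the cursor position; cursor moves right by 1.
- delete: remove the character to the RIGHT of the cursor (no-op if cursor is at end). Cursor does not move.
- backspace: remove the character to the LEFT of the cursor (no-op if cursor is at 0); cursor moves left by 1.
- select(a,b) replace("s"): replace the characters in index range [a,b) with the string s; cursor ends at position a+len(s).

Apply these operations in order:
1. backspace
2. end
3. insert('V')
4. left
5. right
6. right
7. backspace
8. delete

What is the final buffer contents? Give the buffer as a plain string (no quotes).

Answer: XVW

Derivation:
After op 1 (backspace): buf='XVW' cursor=0
After op 2 (end): buf='XVW' cursor=3
After op 3 (insert('V')): buf='XVWV' cursor=4
After op 4 (left): buf='XVWV' cursor=3
After op 5 (right): buf='XVWV' cursor=4
After op 6 (right): buf='XVWV' cursor=4
After op 7 (backspace): buf='XVW' cursor=3
After op 8 (delete): buf='XVW' cursor=3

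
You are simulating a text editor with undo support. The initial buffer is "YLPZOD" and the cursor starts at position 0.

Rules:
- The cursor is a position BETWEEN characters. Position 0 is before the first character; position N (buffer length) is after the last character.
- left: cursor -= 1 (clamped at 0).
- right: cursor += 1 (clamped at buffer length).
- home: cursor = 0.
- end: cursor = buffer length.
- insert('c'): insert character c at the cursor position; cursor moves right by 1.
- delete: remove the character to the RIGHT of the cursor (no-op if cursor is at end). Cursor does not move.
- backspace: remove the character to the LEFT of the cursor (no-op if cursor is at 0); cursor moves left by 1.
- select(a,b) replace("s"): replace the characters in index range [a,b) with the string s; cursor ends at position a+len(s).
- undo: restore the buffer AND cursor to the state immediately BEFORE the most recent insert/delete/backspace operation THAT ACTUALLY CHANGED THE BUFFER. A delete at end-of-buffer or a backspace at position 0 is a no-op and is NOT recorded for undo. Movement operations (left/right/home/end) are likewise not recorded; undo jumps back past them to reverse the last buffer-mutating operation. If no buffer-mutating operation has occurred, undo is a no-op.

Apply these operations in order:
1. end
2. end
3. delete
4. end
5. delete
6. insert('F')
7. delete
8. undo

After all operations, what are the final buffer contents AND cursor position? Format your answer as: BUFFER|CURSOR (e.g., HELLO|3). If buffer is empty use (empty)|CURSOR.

After op 1 (end): buf='YLPZOD' cursor=6
After op 2 (end): buf='YLPZOD' cursor=6
After op 3 (delete): buf='YLPZOD' cursor=6
After op 4 (end): buf='YLPZOD' cursor=6
After op 5 (delete): buf='YLPZOD' cursor=6
After op 6 (insert('F')): buf='YLPZODF' cursor=7
After op 7 (delete): buf='YLPZODF' cursor=7
After op 8 (undo): buf='YLPZOD' cursor=6

Answer: YLPZOD|6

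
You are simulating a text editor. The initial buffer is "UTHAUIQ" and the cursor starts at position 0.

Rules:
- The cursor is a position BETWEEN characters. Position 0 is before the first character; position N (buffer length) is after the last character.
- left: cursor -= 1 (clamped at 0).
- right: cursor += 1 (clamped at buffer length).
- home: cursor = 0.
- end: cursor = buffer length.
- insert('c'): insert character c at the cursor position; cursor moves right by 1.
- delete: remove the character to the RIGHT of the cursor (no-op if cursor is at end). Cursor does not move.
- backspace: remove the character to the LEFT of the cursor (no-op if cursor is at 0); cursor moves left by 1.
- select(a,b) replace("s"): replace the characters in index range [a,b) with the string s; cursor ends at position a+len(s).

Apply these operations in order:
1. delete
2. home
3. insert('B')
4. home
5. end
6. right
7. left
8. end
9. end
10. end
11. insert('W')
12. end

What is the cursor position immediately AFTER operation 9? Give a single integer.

Answer: 7

Derivation:
After op 1 (delete): buf='THAUIQ' cursor=0
After op 2 (home): buf='THAUIQ' cursor=0
After op 3 (insert('B')): buf='BTHAUIQ' cursor=1
After op 4 (home): buf='BTHAUIQ' cursor=0
After op 5 (end): buf='BTHAUIQ' cursor=7
After op 6 (right): buf='BTHAUIQ' cursor=7
After op 7 (left): buf='BTHAUIQ' cursor=6
After op 8 (end): buf='BTHAUIQ' cursor=7
After op 9 (end): buf='BTHAUIQ' cursor=7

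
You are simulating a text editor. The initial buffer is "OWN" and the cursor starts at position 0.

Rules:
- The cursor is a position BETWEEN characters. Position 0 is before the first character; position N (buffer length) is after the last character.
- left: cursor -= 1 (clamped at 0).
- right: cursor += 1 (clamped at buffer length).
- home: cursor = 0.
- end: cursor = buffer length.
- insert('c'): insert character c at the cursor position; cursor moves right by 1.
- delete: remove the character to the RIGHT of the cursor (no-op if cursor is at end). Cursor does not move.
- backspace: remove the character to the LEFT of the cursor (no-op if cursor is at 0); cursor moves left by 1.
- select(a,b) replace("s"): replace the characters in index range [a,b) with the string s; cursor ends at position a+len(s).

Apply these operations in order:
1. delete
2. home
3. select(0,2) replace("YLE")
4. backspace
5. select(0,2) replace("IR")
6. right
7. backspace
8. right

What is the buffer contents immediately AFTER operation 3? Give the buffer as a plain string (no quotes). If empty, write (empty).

Answer: YLE

Derivation:
After op 1 (delete): buf='WN' cursor=0
After op 2 (home): buf='WN' cursor=0
After op 3 (select(0,2) replace("YLE")): buf='YLE' cursor=3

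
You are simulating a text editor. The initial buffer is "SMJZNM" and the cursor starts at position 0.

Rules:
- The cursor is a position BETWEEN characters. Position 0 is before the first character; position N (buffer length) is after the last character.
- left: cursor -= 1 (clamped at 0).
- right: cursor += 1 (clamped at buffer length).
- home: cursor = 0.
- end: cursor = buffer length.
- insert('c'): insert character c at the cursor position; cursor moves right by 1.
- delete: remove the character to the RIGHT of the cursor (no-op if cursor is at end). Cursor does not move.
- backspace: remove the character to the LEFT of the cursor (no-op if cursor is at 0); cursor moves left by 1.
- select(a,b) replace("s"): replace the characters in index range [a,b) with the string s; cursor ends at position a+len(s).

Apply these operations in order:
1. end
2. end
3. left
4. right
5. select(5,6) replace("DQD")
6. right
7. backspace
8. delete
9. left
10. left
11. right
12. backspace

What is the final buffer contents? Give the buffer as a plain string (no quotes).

Answer: SMJZNQ

Derivation:
After op 1 (end): buf='SMJZNM' cursor=6
After op 2 (end): buf='SMJZNM' cursor=6
After op 3 (left): buf='SMJZNM' cursor=5
After op 4 (right): buf='SMJZNM' cursor=6
After op 5 (select(5,6) replace("DQD")): buf='SMJZNDQD' cursor=8
After op 6 (right): buf='SMJZNDQD' cursor=8
After op 7 (backspace): buf='SMJZNDQ' cursor=7
After op 8 (delete): buf='SMJZNDQ' cursor=7
After op 9 (left): buf='SMJZNDQ' cursor=6
After op 10 (left): buf='SMJZNDQ' cursor=5
After op 11 (right): buf='SMJZNDQ' cursor=6
After op 12 (backspace): buf='SMJZNQ' cursor=5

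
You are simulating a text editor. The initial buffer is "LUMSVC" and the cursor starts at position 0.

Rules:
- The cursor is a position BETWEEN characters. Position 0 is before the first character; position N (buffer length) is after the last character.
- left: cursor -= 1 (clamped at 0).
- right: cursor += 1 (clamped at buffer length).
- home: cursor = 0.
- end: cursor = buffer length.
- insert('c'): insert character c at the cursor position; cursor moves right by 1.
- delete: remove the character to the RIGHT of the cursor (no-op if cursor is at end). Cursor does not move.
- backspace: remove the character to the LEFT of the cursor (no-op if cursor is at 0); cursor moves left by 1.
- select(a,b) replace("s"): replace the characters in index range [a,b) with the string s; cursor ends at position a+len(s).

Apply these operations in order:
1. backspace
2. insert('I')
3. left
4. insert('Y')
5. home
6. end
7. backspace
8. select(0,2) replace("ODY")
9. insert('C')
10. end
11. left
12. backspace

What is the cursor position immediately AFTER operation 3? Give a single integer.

Answer: 0

Derivation:
After op 1 (backspace): buf='LUMSVC' cursor=0
After op 2 (insert('I')): buf='ILUMSVC' cursor=1
After op 3 (left): buf='ILUMSVC' cursor=0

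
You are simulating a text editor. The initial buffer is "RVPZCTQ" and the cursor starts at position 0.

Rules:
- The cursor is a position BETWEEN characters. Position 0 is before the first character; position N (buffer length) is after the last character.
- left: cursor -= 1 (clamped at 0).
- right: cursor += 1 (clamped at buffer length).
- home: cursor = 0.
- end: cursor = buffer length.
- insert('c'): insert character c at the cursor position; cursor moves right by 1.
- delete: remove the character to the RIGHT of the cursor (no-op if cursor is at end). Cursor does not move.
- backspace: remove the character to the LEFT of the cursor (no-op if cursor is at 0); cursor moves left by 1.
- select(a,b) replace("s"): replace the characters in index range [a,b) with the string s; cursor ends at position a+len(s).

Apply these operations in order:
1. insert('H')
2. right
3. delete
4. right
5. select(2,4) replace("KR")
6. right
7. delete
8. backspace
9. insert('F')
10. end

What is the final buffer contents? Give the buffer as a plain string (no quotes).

Answer: HRKRFQ

Derivation:
After op 1 (insert('H')): buf='HRVPZCTQ' cursor=1
After op 2 (right): buf='HRVPZCTQ' cursor=2
After op 3 (delete): buf='HRPZCTQ' cursor=2
After op 4 (right): buf='HRPZCTQ' cursor=3
After op 5 (select(2,4) replace("KR")): buf='HRKRCTQ' cursor=4
After op 6 (right): buf='HRKRCTQ' cursor=5
After op 7 (delete): buf='HRKRCQ' cursor=5
After op 8 (backspace): buf='HRKRQ' cursor=4
After op 9 (insert('F')): buf='HRKRFQ' cursor=5
After op 10 (end): buf='HRKRFQ' cursor=6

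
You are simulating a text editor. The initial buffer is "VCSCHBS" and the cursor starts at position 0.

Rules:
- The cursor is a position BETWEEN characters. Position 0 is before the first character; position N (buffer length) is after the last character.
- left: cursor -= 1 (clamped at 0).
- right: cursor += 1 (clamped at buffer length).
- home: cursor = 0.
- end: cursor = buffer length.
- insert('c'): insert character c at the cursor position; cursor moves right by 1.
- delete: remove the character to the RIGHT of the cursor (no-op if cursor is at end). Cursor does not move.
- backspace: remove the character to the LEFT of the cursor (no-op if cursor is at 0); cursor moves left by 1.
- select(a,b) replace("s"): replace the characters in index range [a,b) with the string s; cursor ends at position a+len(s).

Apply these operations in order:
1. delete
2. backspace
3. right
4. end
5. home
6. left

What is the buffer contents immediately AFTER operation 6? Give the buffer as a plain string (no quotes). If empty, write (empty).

After op 1 (delete): buf='CSCHBS' cursor=0
After op 2 (backspace): buf='CSCHBS' cursor=0
After op 3 (right): buf='CSCHBS' cursor=1
After op 4 (end): buf='CSCHBS' cursor=6
After op 5 (home): buf='CSCHBS' cursor=0
After op 6 (left): buf='CSCHBS' cursor=0

Answer: CSCHBS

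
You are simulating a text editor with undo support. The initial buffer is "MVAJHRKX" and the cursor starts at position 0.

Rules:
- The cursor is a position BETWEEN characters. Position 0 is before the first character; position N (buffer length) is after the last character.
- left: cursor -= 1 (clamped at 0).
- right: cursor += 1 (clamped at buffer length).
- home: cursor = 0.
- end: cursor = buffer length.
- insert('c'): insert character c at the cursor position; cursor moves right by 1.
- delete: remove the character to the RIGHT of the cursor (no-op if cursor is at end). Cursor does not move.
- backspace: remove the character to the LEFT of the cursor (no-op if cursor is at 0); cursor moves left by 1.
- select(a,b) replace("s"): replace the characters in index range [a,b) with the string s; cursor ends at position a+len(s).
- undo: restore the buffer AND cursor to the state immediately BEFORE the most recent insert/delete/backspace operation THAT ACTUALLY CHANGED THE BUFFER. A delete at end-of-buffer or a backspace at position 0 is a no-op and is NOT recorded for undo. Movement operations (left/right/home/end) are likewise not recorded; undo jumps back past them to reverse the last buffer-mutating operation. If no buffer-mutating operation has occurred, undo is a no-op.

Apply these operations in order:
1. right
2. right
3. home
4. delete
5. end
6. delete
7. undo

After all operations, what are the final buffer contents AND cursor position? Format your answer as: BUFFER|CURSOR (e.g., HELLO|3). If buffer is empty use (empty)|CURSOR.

Answer: MVAJHRKX|0

Derivation:
After op 1 (right): buf='MVAJHRKX' cursor=1
After op 2 (right): buf='MVAJHRKX' cursor=2
After op 3 (home): buf='MVAJHRKX' cursor=0
After op 4 (delete): buf='VAJHRKX' cursor=0
After op 5 (end): buf='VAJHRKX' cursor=7
After op 6 (delete): buf='VAJHRKX' cursor=7
After op 7 (undo): buf='MVAJHRKX' cursor=0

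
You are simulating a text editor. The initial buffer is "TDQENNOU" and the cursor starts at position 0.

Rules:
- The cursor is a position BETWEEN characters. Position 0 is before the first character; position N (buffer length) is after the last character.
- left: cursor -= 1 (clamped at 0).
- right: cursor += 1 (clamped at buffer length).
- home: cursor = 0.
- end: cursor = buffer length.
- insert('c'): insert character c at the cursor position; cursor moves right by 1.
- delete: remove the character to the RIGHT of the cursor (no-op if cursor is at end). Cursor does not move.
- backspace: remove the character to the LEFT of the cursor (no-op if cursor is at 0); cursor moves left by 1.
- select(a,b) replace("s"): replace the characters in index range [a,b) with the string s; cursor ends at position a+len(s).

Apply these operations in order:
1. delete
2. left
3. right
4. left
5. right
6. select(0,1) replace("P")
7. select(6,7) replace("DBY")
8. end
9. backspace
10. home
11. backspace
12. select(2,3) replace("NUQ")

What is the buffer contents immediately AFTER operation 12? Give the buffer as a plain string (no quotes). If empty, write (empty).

After op 1 (delete): buf='DQENNOU' cursor=0
After op 2 (left): buf='DQENNOU' cursor=0
After op 3 (right): buf='DQENNOU' cursor=1
After op 4 (left): buf='DQENNOU' cursor=0
After op 5 (right): buf='DQENNOU' cursor=1
After op 6 (select(0,1) replace("P")): buf='PQENNOU' cursor=1
After op 7 (select(6,7) replace("DBY")): buf='PQENNODBY' cursor=9
After op 8 (end): buf='PQENNODBY' cursor=9
After op 9 (backspace): buf='PQENNODB' cursor=8
After op 10 (home): buf='PQENNODB' cursor=0
After op 11 (backspace): buf='PQENNODB' cursor=0
After op 12 (select(2,3) replace("NUQ")): buf='PQNUQNNODB' cursor=5

Answer: PQNUQNNODB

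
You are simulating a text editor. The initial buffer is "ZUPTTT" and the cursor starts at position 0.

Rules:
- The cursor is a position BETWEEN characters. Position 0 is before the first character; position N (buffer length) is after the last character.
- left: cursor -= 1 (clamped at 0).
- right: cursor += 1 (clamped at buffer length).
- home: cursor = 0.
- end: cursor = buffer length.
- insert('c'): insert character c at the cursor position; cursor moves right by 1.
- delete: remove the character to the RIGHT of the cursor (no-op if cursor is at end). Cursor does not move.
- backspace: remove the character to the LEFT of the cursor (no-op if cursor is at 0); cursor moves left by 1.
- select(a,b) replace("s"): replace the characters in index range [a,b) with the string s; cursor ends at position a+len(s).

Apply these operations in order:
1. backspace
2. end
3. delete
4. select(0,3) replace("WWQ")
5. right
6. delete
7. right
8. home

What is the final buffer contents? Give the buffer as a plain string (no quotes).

After op 1 (backspace): buf='ZUPTTT' cursor=0
After op 2 (end): buf='ZUPTTT' cursor=6
After op 3 (delete): buf='ZUPTTT' cursor=6
After op 4 (select(0,3) replace("WWQ")): buf='WWQTTT' cursor=3
After op 5 (right): buf='WWQTTT' cursor=4
After op 6 (delete): buf='WWQTT' cursor=4
After op 7 (right): buf='WWQTT' cursor=5
After op 8 (home): buf='WWQTT' cursor=0

Answer: WWQTT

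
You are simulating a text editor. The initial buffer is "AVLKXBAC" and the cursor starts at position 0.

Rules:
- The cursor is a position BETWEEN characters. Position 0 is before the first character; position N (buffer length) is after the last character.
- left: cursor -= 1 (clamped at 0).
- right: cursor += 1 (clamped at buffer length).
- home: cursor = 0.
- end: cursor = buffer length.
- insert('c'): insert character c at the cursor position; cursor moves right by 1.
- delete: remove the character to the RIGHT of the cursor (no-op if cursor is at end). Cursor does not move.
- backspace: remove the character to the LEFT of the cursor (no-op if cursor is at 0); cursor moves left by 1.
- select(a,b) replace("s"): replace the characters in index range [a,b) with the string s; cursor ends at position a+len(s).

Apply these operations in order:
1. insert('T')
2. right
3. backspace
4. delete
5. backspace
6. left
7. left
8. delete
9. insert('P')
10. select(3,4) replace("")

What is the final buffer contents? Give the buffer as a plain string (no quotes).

Answer: PKXAC

Derivation:
After op 1 (insert('T')): buf='TAVLKXBAC' cursor=1
After op 2 (right): buf='TAVLKXBAC' cursor=2
After op 3 (backspace): buf='TVLKXBAC' cursor=1
After op 4 (delete): buf='TLKXBAC' cursor=1
After op 5 (backspace): buf='LKXBAC' cursor=0
After op 6 (left): buf='LKXBAC' cursor=0
After op 7 (left): buf='LKXBAC' cursor=0
After op 8 (delete): buf='KXBAC' cursor=0
After op 9 (insert('P')): buf='PKXBAC' cursor=1
After op 10 (select(3,4) replace("")): buf='PKXAC' cursor=3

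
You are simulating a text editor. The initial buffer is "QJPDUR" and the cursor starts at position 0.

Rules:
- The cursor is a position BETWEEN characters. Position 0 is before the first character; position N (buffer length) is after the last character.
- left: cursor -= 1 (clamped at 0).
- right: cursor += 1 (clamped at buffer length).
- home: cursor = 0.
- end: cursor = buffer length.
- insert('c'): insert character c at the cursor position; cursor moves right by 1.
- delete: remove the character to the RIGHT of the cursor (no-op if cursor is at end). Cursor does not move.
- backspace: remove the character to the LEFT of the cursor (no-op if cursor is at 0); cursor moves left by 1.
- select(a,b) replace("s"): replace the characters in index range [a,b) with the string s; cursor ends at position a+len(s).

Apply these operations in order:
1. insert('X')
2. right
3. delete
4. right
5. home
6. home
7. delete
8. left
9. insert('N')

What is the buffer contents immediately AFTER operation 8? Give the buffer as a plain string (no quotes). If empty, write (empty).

Answer: QPDUR

Derivation:
After op 1 (insert('X')): buf='XQJPDUR' cursor=1
After op 2 (right): buf='XQJPDUR' cursor=2
After op 3 (delete): buf='XQPDUR' cursor=2
After op 4 (right): buf='XQPDUR' cursor=3
After op 5 (home): buf='XQPDUR' cursor=0
After op 6 (home): buf='XQPDUR' cursor=0
After op 7 (delete): buf='QPDUR' cursor=0
After op 8 (left): buf='QPDUR' cursor=0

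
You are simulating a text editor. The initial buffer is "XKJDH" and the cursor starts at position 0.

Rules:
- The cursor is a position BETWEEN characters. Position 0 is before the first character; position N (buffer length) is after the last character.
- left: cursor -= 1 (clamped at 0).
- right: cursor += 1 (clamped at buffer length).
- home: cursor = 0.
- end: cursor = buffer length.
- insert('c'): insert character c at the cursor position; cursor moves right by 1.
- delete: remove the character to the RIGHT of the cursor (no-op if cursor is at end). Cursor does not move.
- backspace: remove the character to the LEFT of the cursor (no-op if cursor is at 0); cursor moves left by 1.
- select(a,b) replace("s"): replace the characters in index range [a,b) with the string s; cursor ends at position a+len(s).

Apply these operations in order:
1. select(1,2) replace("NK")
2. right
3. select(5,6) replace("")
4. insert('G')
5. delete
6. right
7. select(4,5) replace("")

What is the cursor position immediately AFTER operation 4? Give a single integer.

Answer: 6

Derivation:
After op 1 (select(1,2) replace("NK")): buf='XNKJDH' cursor=3
After op 2 (right): buf='XNKJDH' cursor=4
After op 3 (select(5,6) replace("")): buf='XNKJD' cursor=5
After op 4 (insert('G')): buf='XNKJDG' cursor=6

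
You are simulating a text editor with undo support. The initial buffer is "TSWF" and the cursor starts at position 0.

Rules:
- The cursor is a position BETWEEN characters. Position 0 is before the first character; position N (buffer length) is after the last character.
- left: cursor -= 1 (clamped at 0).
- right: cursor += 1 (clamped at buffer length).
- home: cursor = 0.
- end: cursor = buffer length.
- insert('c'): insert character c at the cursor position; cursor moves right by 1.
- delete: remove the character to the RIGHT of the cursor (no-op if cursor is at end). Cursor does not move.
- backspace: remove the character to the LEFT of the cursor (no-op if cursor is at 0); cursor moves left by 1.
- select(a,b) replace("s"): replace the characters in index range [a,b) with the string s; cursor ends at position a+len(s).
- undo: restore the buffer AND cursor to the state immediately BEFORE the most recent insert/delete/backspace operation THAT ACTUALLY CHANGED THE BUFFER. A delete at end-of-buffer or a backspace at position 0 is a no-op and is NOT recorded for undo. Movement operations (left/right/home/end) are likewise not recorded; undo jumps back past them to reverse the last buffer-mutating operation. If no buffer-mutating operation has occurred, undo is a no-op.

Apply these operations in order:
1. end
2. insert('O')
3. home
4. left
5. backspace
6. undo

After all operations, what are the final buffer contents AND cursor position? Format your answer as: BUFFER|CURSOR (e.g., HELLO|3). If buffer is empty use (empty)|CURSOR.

Answer: TSWF|4

Derivation:
After op 1 (end): buf='TSWF' cursor=4
After op 2 (insert('O')): buf='TSWFO' cursor=5
After op 3 (home): buf='TSWFO' cursor=0
After op 4 (left): buf='TSWFO' cursor=0
After op 5 (backspace): buf='TSWFO' cursor=0
After op 6 (undo): buf='TSWF' cursor=4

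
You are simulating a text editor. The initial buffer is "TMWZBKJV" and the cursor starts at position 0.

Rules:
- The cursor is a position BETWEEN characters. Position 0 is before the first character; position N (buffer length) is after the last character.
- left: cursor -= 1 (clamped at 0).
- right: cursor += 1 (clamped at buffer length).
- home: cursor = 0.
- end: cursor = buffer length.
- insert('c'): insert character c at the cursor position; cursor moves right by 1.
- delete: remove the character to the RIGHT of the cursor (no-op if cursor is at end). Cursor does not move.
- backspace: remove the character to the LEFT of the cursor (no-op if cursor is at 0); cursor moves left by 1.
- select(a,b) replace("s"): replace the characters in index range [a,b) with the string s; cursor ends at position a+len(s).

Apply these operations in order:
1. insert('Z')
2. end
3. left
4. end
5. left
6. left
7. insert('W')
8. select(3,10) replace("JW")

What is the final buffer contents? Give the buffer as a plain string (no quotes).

After op 1 (insert('Z')): buf='ZTMWZBKJV' cursor=1
After op 2 (end): buf='ZTMWZBKJV' cursor=9
After op 3 (left): buf='ZTMWZBKJV' cursor=8
After op 4 (end): buf='ZTMWZBKJV' cursor=9
After op 5 (left): buf='ZTMWZBKJV' cursor=8
After op 6 (left): buf='ZTMWZBKJV' cursor=7
After op 7 (insert('W')): buf='ZTMWZBKWJV' cursor=8
After op 8 (select(3,10) replace("JW")): buf='ZTMJW' cursor=5

Answer: ZTMJW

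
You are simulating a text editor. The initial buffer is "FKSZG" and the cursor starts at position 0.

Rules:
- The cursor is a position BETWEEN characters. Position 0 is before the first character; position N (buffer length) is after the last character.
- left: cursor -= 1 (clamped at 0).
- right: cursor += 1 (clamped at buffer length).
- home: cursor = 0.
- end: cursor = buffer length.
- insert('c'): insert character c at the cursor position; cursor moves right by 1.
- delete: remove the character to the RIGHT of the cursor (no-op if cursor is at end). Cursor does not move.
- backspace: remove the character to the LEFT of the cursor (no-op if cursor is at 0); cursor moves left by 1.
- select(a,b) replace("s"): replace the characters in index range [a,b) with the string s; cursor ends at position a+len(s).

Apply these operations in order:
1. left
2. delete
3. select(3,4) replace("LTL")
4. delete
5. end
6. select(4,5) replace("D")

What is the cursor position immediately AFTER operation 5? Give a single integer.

After op 1 (left): buf='FKSZG' cursor=0
After op 2 (delete): buf='KSZG' cursor=0
After op 3 (select(3,4) replace("LTL")): buf='KSZLTL' cursor=6
After op 4 (delete): buf='KSZLTL' cursor=6
After op 5 (end): buf='KSZLTL' cursor=6

Answer: 6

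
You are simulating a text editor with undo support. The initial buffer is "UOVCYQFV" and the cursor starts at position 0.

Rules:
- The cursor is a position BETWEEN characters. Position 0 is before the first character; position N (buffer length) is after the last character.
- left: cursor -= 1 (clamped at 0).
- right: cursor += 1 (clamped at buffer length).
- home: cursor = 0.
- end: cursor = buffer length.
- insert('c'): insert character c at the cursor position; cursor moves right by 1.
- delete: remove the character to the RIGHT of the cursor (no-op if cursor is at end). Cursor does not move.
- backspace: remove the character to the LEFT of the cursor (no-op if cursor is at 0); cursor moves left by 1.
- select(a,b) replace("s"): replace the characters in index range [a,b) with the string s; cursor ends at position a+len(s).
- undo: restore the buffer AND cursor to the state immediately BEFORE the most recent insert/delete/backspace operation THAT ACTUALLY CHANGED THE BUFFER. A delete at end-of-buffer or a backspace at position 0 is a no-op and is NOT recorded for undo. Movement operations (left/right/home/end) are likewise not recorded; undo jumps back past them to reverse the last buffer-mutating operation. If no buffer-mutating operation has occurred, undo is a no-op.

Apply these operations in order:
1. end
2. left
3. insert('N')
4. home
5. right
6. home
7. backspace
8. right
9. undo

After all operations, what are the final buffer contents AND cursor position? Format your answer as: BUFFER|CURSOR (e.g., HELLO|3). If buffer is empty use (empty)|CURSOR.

Answer: UOVCYQFV|7

Derivation:
After op 1 (end): buf='UOVCYQFV' cursor=8
After op 2 (left): buf='UOVCYQFV' cursor=7
After op 3 (insert('N')): buf='UOVCYQFNV' cursor=8
After op 4 (home): buf='UOVCYQFNV' cursor=0
After op 5 (right): buf='UOVCYQFNV' cursor=1
After op 6 (home): buf='UOVCYQFNV' cursor=0
After op 7 (backspace): buf='UOVCYQFNV' cursor=0
After op 8 (right): buf='UOVCYQFNV' cursor=1
After op 9 (undo): buf='UOVCYQFV' cursor=7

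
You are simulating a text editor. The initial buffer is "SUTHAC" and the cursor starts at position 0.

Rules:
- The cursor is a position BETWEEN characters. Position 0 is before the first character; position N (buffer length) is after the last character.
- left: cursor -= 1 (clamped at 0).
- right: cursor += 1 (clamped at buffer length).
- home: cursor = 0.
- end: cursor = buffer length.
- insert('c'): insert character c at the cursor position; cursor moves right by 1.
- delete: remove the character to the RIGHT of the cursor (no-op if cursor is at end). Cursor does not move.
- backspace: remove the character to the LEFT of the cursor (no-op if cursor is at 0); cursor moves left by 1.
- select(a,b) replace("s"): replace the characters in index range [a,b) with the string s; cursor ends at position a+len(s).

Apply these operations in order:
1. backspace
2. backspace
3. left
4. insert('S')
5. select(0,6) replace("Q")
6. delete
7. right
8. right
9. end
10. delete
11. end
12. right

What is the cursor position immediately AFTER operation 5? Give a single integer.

Answer: 1

Derivation:
After op 1 (backspace): buf='SUTHAC' cursor=0
After op 2 (backspace): buf='SUTHAC' cursor=0
After op 3 (left): buf='SUTHAC' cursor=0
After op 4 (insert('S')): buf='SSUTHAC' cursor=1
After op 5 (select(0,6) replace("Q")): buf='QC' cursor=1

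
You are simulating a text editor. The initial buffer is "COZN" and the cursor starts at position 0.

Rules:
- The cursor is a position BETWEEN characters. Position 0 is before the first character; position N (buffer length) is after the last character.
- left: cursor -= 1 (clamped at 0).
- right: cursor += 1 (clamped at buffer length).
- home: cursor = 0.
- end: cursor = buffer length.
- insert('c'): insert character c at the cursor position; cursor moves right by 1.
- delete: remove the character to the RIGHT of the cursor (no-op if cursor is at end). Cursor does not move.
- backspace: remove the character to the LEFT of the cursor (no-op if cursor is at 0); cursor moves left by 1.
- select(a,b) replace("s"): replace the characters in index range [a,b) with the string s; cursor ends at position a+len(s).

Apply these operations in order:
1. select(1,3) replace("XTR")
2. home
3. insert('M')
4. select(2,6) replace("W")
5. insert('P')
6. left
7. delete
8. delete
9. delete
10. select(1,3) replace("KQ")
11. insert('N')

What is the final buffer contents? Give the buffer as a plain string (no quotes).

After op 1 (select(1,3) replace("XTR")): buf='CXTRN' cursor=4
After op 2 (home): buf='CXTRN' cursor=0
After op 3 (insert('M')): buf='MCXTRN' cursor=1
After op 4 (select(2,6) replace("W")): buf='MCW' cursor=3
After op 5 (insert('P')): buf='MCWP' cursor=4
After op 6 (left): buf='MCWP' cursor=3
After op 7 (delete): buf='MCW' cursor=3
After op 8 (delete): buf='MCW' cursor=3
After op 9 (delete): buf='MCW' cursor=3
After op 10 (select(1,3) replace("KQ")): buf='MKQ' cursor=3
After op 11 (insert('N')): buf='MKQN' cursor=4

Answer: MKQN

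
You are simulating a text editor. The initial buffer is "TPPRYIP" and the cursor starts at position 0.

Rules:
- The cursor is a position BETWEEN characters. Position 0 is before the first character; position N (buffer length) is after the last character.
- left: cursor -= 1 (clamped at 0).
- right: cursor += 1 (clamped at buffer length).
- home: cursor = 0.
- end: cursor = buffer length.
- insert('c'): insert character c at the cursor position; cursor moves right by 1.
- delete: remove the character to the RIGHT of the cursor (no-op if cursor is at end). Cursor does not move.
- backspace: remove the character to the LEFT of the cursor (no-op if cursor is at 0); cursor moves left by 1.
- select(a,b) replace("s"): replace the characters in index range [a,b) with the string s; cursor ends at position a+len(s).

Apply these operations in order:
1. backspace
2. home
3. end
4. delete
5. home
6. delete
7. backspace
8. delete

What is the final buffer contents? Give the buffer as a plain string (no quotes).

Answer: PRYIP

Derivation:
After op 1 (backspace): buf='TPPRYIP' cursor=0
After op 2 (home): buf='TPPRYIP' cursor=0
After op 3 (end): buf='TPPRYIP' cursor=7
After op 4 (delete): buf='TPPRYIP' cursor=7
After op 5 (home): buf='TPPRYIP' cursor=0
After op 6 (delete): buf='PPRYIP' cursor=0
After op 7 (backspace): buf='PPRYIP' cursor=0
After op 8 (delete): buf='PRYIP' cursor=0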